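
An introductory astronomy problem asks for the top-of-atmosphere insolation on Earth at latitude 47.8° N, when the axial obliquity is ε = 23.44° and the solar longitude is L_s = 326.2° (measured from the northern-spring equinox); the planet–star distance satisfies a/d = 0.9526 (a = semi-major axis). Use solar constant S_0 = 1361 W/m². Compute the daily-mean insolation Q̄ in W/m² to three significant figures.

Solar declination: sin δ = sin ε · sin L_s = sin 23.44° × sin 326.2° = -0.22129, so δ = -12.785°.
cos h₀ = −tan(+47.8°) tan(-12.785°) = 0.2503, h₀ = 1.3179 rad.
Bracket: h₀ sin ϕ sin δ + cos ϕ cos δ sin h₀ = 1.3179×0.74080×-0.22129 + 0.67172×0.97521×0.96818 = -0.216045 + 0.634224 = 0.418179.
Inverse-square distance factor (a/d)² = 0.9526² = 0.907447.
Q̄ = (S_0/π) × 0.907447 × [bracket] = (1361/π) × 0.907447 × 0.418179 = 164.4 W/m².

Q̄ ≈ 164 W/m²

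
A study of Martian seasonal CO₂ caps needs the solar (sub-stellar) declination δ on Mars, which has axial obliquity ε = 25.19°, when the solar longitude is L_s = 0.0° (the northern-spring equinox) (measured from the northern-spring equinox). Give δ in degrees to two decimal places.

δ = +0.00°

sin δ = sin ε · sin L_s = sin 25.19° × sin 0.0° = 0.000000.
δ = arcsin(0.000000) = +0.00°.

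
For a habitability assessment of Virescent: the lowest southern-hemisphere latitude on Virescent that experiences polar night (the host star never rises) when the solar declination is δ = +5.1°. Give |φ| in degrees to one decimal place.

|φ| = 84.9°

Polar night requires cos H₀ = −tan φ tan δ ≥ 1, i.e. tan φ tan δ ≤ −1.
The boundary is |tan φ| · |tan δ| = 1, so |φ| = 90° − |δ| = 90° − 5.1° = 84.9° in the southern hemisphere.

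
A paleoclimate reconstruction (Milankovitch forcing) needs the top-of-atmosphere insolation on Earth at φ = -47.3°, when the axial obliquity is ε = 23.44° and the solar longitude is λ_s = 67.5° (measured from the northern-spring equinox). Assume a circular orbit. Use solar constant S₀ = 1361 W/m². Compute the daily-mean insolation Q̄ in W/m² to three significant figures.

Q̄ ≈ 115 W/m²

Solar declination: sin δ = sin ε · sin λ_s = sin 23.44° × sin 67.5° = 0.36751, so δ = +21.562°.
cos H₀ = −tan(-47.3°) tan(+21.562°) = 0.4282, H₀ = 1.1283 rad.
Bracket: H₀ sin φ sin δ + cos φ cos δ sin H₀ = 1.1283×-0.73491×0.36751 + 0.67816×0.93002×0.90367 = -0.304739 + 0.569947 = 0.265208.
Q̄ = (S₀/π) × [bracket] = (1361/π) × 0.265208 = 114.9 W/m².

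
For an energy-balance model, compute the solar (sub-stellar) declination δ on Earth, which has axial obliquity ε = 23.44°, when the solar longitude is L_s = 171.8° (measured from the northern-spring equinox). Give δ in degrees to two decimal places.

sin δ = sin ε · sin L_s = sin 23.44° × sin 171.8° = 0.056736.
δ = arcsin(0.056736) = +3.25°.

δ = +3.25°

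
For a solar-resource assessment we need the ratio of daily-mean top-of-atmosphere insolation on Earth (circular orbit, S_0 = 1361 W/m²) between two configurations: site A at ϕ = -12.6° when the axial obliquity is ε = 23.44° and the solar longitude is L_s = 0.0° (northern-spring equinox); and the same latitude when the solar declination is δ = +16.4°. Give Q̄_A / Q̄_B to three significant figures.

— Configuration A (ϕ=-12.6°):
Solar declination: sin δ = sin ε · sin L_s = sin 23.44° × sin 0.0° = 0.00000, so δ = +0.000°.
cos h₀ = −tan(-12.6°) tan(+0.000°) = 0.0000, h₀ = 1.5708 rad.
Bracket: h₀ sin ϕ sin δ + cos ϕ cos δ sin h₀ = 1.5708×-0.21814×0.00000 + 0.97592×1.00000×1.00000 = -0.000000 + 0.975920 = 0.975920.
Q̄ = (S_0/π) × [bracket] = (1361/π) × 0.975920 = 422.79 W/m².
— Configuration B (ϕ=-12.6°):
cos h₀ = −tan(-12.6°) tan(+16.400°) = 0.0658, h₀ = 1.5050 rad.
Bracket: h₀ sin ϕ sin δ + cos ϕ cos δ sin h₀ = 1.5050×-0.21814×0.28234 + 0.97592×0.95931×0.99783 = -0.092692 + 0.934178 = 0.841486.
Q̄ = (S_0/π) × [bracket] = (1361/π) × 0.841486 = 364.55 W/m².
Ratio Q̄_A / Q̄_B = 422.79 / 364.55 = 1.160.

Q̄_A / Q̄_B ≈ 1.16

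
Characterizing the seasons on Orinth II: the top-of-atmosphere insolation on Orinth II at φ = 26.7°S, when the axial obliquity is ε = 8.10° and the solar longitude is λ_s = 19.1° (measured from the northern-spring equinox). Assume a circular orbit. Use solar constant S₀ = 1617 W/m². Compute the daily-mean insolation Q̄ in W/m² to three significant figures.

Q̄ ≈ 443 W/m²

Solar declination: sin δ = sin ε · sin λ_s = sin 8.10° × sin 19.1° = 0.04611, so δ = +2.643°.
cos H₀ = −tan(-26.7°) tan(+2.643°) = 0.0232, H₀ = 1.5476 rad.
Bracket: H₀ sin φ sin δ + cos φ cos δ sin H₀ = 1.5476×-0.44932×0.04611 + 0.89337×0.99894×0.99973 = -0.032063 + 0.892182 = 0.860119.
Q̄ = (S₀/π) × [bracket] = (1617/π) × 0.860119 = 442.7 W/m².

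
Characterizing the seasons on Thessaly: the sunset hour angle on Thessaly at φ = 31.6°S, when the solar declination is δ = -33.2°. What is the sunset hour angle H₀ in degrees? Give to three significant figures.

cos H₀ = −tan φ · tan δ = −tan(-31.6°) × tan(-33.200°) = -0.4026, so H₀ = 1.9851 rad = 113.74°.

H₀ = 114°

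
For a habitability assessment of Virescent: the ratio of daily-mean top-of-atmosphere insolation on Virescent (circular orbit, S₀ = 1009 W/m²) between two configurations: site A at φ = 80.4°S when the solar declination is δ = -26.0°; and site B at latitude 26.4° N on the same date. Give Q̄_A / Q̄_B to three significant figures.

Q̄_A / Q̄_B ≈ 2.60

— Configuration A (φ=-80.4°):
cos H₀ = −tan(-80.4°) tan(-26.000°) = -2.8836 ≤ −1 ⇒ polar day, H₀ = π.
Bracket: H₀ sin φ sin δ + cos φ cos δ sin H₀ = 3.1416×-0.98600×-0.43837 + 0.16677×0.89879×0.00000 = 1.357903 + 0.000000 = 1.357903.
Q̄ = (S₀/π) × [bracket] = (1009/π) × 1.357903 = 436.12 W/m².
— Configuration B (φ=+26.4°):
cos H₀ = −tan(+26.4°) tan(-26.000°) = 0.2421, H₀ = 1.3263 rad.
Bracket: H₀ sin φ sin δ + cos φ cos δ sin H₀ = 1.3263×0.44464×-0.43837 + 0.89571×0.89879×0.97025 = -0.258518 + 0.781105 = 0.522587.
Q̄ = (S₀/π) × [bracket] = (1009/π) × 0.522587 = 167.84 W/m².
Ratio Q̄_A / Q̄_B = 436.12 / 167.84 = 2.598.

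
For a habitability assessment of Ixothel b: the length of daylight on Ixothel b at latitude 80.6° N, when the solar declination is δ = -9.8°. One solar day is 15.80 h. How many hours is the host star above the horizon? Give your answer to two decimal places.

0.00 h

cos H₀ = −tan φ · tan δ = 1.0434 ≥ 1, so the host star never rises (polar night) and H₀ = 0.
Daylight = 2H₀/(2π) × 15.80 h = (0.0000/π) × 15.80 = 0.00 h.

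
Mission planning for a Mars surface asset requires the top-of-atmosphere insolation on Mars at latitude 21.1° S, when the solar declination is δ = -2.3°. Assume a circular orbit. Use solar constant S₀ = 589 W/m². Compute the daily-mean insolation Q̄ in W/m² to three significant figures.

cos H₀ = −tan(-21.1°) tan(-2.300°) = -0.0155, H₀ = 1.5863 rad.
Bracket: H₀ sin φ sin δ + cos φ cos δ sin H₀ = 1.5863×-0.36000×-0.04013 + 0.93295×0.99919×0.99988 = 0.022917 + 0.932082 = 0.954999.
Q̄ = (S₀/π) × [bracket] = (589/π) × 0.954999 = 179.0 W/m².

Q̄ ≈ 179 W/m²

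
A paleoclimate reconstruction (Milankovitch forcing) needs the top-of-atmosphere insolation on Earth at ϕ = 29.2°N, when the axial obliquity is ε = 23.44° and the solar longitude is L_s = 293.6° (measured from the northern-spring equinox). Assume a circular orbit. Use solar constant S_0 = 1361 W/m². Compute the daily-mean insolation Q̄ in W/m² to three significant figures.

Q̄ ≈ 240 W/m²

Solar declination: sin δ = sin ε · sin L_s = sin 23.44° × sin 293.6° = -0.36452, so δ = -21.378°.
cos h₀ = −tan(+29.2°) tan(-21.378°) = 0.2188, h₀ = 1.3502 rad.
Bracket: h₀ sin ϕ sin δ + cos ϕ cos δ sin h₀ = 1.3502×0.48786×-0.36452 + 0.87292×0.93120×0.97578 = -0.240112 + 0.793176 = 0.553064.
Q̄ = (S_0/π) × [bracket] = (1361/π) × 0.553064 = 239.6 W/m².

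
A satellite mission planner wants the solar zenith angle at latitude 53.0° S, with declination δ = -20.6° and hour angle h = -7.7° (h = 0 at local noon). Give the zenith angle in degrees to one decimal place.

cos θ_z = sin φ sin δ + cos φ cos δ cos h = 0.280993 + 0.558255 = 0.839248.
θ_z = arccos(0.839248) = 32.9°.

θ_z = 32.9°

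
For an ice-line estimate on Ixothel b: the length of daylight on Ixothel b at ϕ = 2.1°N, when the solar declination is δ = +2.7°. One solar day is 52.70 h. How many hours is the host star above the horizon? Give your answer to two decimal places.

26.38 h

cos h₀ = −tan ϕ · tan δ = −tan(+2.1°) × tan(+2.700°) = -0.0017, so h₀ = 1.5725 rad = 90.10°.
Daylight = 2h₀/(2π) × 52.70 h = (1.5725/π) × 52.70 = 26.38 h.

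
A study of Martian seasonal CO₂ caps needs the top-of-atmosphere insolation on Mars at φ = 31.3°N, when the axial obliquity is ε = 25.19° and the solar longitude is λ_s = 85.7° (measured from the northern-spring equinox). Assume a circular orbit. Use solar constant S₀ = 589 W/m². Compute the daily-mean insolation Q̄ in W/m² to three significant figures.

Q̄ ≈ 216 W/m²

Solar declination: sin δ = sin ε · sin λ_s = sin 25.19° × sin 85.7° = 0.42442, so δ = +25.114°.
cos H₀ = −tan(+31.3°) tan(+25.114°) = -0.2850, H₀ = 1.8598 rad.
Bracket: H₀ sin φ sin δ + cos φ cos δ sin H₀ = 1.8598×0.51952×0.42442 + 0.85446×0.90546×0.95853 = 0.410076 + 0.741595 = 1.151671.
Q̄ = (S₀/π) × [bracket] = (589/π) × 1.151671 = 215.9 W/m².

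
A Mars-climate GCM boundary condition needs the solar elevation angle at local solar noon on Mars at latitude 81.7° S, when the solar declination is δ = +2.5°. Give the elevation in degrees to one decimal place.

5.8°

At local noon the hour angle is zero, so the zenith angle equals |ϕ − δ| = |-81.7° − (+2.500°)| = 84.200°.
Elevation = 90° − 84.200° = 5.8°.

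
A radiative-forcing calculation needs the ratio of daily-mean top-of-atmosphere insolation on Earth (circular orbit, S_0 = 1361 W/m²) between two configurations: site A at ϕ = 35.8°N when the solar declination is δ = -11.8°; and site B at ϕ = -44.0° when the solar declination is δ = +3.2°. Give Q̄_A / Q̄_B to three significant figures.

Q̄_A / Q̄_B ≈ 0.934

— Configuration A (ϕ=+35.8°):
cos h₀ = −tan(+35.8°) tan(-11.800°) = 0.1507, h₀ = 1.4195 rad.
Bracket: h₀ sin ϕ sin δ + cos ϕ cos δ sin h₀ = 1.4195×0.58496×-0.20450 + 0.81106×0.97887×0.98858 = -0.169807 + 0.784856 = 0.615049.
Q̄ = (S_0/π) × [bracket] = (1361/π) × 0.615049 = 266.45 W/m².
— Configuration B (ϕ=-44.0°):
cos h₀ = −tan(-44.0°) tan(+3.200°) = 0.0540, h₀ = 1.5168 rad.
Bracket: h₀ sin ϕ sin δ + cos ϕ cos δ sin h₀ = 1.5168×-0.69466×0.05582 + 0.71934×0.99844×0.99854 = -0.058815 + 0.717169 = 0.658354.
Q̄ = (S_0/π) × [bracket] = (1361/π) × 0.658354 = 285.21 W/m².
Ratio Q̄_A / Q̄_B = 266.45 / 285.21 = 0.9342.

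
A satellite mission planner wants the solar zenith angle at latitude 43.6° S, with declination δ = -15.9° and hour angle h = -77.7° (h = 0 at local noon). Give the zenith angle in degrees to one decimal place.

θ_z = 70.3°

cos θ_z = sin φ sin δ + cos φ cos δ cos h = 0.188928 + 0.148368 = 0.337296.
θ_z = arccos(0.337296) = 70.3°.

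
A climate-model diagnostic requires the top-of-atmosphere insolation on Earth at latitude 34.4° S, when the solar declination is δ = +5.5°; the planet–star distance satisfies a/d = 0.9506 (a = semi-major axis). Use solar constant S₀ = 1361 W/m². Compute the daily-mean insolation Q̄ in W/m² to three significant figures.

Q̄ ≈ 289 W/m²

cos H₀ = −tan(-34.4°) tan(+5.500°) = 0.0659, H₀ = 1.5048 rad.
Bracket: H₀ sin φ sin δ + cos φ cos δ sin H₀ = 1.5048×-0.56497×0.09585 + 0.82511×0.99540×0.99782 = -0.081488 + 0.819524 = 0.738036.
Inverse-square distance factor (a/d)² = 0.9506² = 0.903640.
Q̄ = (S₀/π) × 0.903640 × [bracket] = (1361/π) × 0.903640 × 0.738036 = 288.9 W/m².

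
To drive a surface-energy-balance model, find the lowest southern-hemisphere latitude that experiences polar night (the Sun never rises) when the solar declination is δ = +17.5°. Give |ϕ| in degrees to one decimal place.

Polar night requires cos h₀ = −tan ϕ tan δ ≥ 1, i.e. tan ϕ tan δ ≤ −1.
The boundary is |tan ϕ| · |tan δ| = 1, so |ϕ| = 90° − |δ| = 90° − 17.5° = 72.5° in the southern hemisphere.

|ϕ| = 72.5°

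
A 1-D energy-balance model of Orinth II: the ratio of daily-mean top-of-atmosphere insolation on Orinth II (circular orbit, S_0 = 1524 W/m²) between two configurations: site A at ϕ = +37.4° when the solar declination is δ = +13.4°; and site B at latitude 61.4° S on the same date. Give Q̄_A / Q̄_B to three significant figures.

— Configuration A (ϕ=+37.4°):
cos h₀ = −tan(+37.4°) tan(+13.400°) = -0.1821, h₀ = 1.7540 rad.
Bracket: h₀ sin ϕ sin δ + cos ϕ cos δ sin h₀ = 1.7540×0.60738×0.23175 + 0.79441×0.97278×0.98327 = 0.246894 + 0.759857 = 1.006751.
Q̄ = (S_0/π) × [bracket] = (1524/π) × 1.006751 = 488.38 W/m².
— Configuration B (ϕ=-61.4°):
cos h₀ = −tan(-61.4°) tan(+13.400°) = 0.4370, h₀ = 1.1186 rad.
Bracket: h₀ sin ϕ sin δ + cos ϕ cos δ sin h₀ = 1.1186×-0.87798×0.23175 + 0.47869×0.97278×0.89949 = -0.227604 + 0.418857 = 0.191253.
Q̄ = (S_0/π) × [bracket] = (1524/π) × 0.191253 = 92.778 W/m².
Ratio Q̄_A / Q̄_B = 488.38 / 92.778 = 5.264.

Q̄_A / Q̄_B ≈ 5.26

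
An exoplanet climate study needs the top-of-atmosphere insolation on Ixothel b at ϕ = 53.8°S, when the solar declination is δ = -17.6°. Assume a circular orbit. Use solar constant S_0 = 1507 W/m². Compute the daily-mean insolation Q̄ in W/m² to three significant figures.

Q̄ ≈ 480 W/m²

cos h₀ = −tan(-53.8°) tan(-17.600°) = -0.4334, h₀ = 2.0191 rad.
Bracket: h₀ sin ϕ sin δ + cos ϕ cos δ sin h₀ = 2.0191×-0.80696×-0.30237 + 0.59061×0.95319×0.90119 = 0.492661 + 0.507337 = 0.999998.
Q̄ = (S_0/π) × [bracket] = (1507/π) × 0.999998 = 479.7 W/m².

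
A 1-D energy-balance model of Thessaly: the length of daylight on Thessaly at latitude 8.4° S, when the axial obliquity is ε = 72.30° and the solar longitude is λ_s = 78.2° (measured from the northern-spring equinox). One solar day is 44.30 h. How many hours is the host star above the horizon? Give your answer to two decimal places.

Solar declination: sin δ = sin ε · sin λ_s = sin 72.30° × sin 78.2° = 0.93253, so δ = +68.833°.
cos H₀ = −tan φ · tan δ = −tan(-8.4°) × tan(+68.833°) = 0.3814, so H₀ = 1.1795 rad = 67.58°.
Daylight = 2H₀/(2π) × 44.30 h = (1.1795/π) × 44.30 = 16.63 h.

16.63 h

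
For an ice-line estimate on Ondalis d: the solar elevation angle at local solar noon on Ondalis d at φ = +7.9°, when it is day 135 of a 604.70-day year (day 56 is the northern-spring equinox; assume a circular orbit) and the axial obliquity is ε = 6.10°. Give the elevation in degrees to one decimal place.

86.6°

Solar longitude: λ_s = 360° × (135 − 56)/604.70 = 47.032°.
sin δ = sin 6.10° × sin 47.032° = 0.07776, so δ = +4.460°.
At local noon the hour angle is zero, so the zenith angle equals |φ − δ| = |+7.9° − (+4.460°)| = 3.440°.
Elevation = 90° − 3.440° = 86.6°.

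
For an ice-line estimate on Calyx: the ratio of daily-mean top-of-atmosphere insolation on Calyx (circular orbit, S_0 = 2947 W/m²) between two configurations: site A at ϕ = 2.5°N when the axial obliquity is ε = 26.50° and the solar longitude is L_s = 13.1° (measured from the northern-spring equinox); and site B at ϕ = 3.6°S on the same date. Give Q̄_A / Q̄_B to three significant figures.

— Configuration A (ϕ=+2.5°):
Solar declination: sin δ = sin ε · sin L_s = sin 26.50° × sin 13.1° = 0.10113, so δ = +5.804°.
cos h₀ = −tan(+2.5°) tan(+5.804°) = -0.0044, h₀ = 1.5752 rad.
Bracket: h₀ sin ϕ sin δ + cos ϕ cos δ sin h₀ = 1.5752×0.04362×0.10113 + 0.99905×0.99487×0.99999 = 0.006949 + 0.993915 = 1.000864.
Q̄ = (S_0/π) × [bracket] = (2947/π) × 1.000864 = 938.87 W/m².
— Configuration B (ϕ=-3.6°):
cos h₀ = −tan(-3.6°) tan(+5.804°) = 0.0064, h₀ = 1.5644 rad.
Bracket: h₀ sin ϕ sin δ + cos ϕ cos δ sin h₀ = 1.5644×-0.06279×0.10113 + 0.99803×0.99487×0.99998 = -0.009934 + 0.992890 = 0.982956.
Q̄ = (S_0/π) × [bracket] = (2947/π) × 0.982956 = 922.07 W/m².
Ratio Q̄_A / Q̄_B = 938.87 / 922.07 = 1.018.

Q̄_A / Q̄_B ≈ 1.02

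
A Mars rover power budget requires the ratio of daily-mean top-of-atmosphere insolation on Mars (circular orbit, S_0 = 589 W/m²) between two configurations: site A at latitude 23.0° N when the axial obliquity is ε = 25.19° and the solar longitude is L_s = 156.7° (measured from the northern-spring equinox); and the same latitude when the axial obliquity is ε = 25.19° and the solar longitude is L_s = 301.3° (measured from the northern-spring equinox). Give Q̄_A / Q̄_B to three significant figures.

— Configuration A (ϕ=+23.0°):
Solar declination: sin δ = sin ε · sin L_s = sin 25.19° × sin 156.7° = 0.16835, so δ = +9.692°.
cos h₀ = −tan(+23.0°) tan(+9.692°) = -0.0725, h₀ = 1.6434 rad.
Bracket: h₀ sin ϕ sin δ + cos ϕ cos δ sin h₀ = 1.6434×0.39073×0.16835 + 0.92050×0.98573×0.99737 = 0.108102 + 0.904978 = 1.013080.
Q̄ = (S_0/π) × [bracket] = (589/π) × 1.013080 = 189.94 W/m².
— Configuration B (ϕ=+23.0°):
Solar declination: sin δ = sin ε · sin L_s = sin 25.19° × sin 301.3° = -0.36368, so δ = -21.326°.
cos h₀ = −tan(+23.0°) tan(-21.326°) = 0.1657, h₀ = 1.4043 rad.
Bracket: h₀ sin ϕ sin δ + cos ϕ cos δ sin h₀ = 1.4043×0.39073×-0.36368 + 0.92050×0.93153×0.98617 = -0.199552 + 0.845615 = 0.646063.
Q̄ = (S_0/π) × [bracket] = (589/π) × 0.646063 = 121.13 W/m².
Ratio Q̄_A / Q̄_B = 189.94 / 121.13 = 1.568.

Q̄_A / Q̄_B ≈ 1.57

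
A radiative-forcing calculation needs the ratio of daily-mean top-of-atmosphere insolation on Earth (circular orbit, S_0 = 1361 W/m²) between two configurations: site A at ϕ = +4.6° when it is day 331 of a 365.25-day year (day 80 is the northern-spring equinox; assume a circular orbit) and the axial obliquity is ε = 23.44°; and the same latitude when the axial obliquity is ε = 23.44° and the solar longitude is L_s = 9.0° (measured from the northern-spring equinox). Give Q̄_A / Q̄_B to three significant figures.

— Configuration A (ϕ=+4.6°):
Solar longitude: L_s = 360° × (331 − 80)/365.25 = 247.392°.
sin δ = sin 23.44° × sin 247.392° = -0.36722, so δ = -21.544°.
cos h₀ = −tan(+4.6°) tan(-21.544°) = 0.0318, h₀ = 1.5390 rad.
Bracket: h₀ sin ϕ sin δ + cos ϕ cos δ sin h₀ = 1.5390×0.08020×-0.36722 + 0.99678×0.93013×0.99950 = -0.045325 + 0.926671 = 0.881346.
Q̄ = (S_0/π) × [bracket] = (1361/π) × 0.881346 = 381.82 W/m².
— Configuration B (ϕ=+4.6°):
Solar declination: sin δ = sin ε · sin L_s = sin 23.44° × sin 9.0° = 0.06223, so δ = +3.568°.
cos h₀ = −tan(+4.6°) tan(+3.568°) = -0.0050, h₀ = 1.5758 rad.
Bracket: h₀ sin ϕ sin δ + cos ϕ cos δ sin h₀ = 1.5758×0.08020×0.06223 + 0.99678×0.99806×0.99999 = 0.007865 + 0.994836 = 1.002701.
Q̄ = (S_0/π) × [bracket] = (1361/π) × 1.002701 = 434.39 W/m².
Ratio Q̄_A / Q̄_B = 381.82 / 434.39 = 0.8790.

Q̄_A / Q̄_B ≈ 0.879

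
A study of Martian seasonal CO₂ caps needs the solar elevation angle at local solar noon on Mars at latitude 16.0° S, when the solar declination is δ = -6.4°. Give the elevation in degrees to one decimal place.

80.4°

At local noon the hour angle is zero, so the zenith angle equals |φ − δ| = |-16.0° − (-6.400°)| = 9.600°.
Elevation = 90° − 9.600° = 80.4°.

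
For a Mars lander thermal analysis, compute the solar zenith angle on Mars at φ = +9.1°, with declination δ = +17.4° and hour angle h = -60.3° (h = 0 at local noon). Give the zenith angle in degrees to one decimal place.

θ_z = 59.1°

cos θ_z = sin φ sin δ + cos φ cos δ cos h = 0.047296 + 0.466836 = 0.514132.
θ_z = arccos(0.514132) = 59.1°.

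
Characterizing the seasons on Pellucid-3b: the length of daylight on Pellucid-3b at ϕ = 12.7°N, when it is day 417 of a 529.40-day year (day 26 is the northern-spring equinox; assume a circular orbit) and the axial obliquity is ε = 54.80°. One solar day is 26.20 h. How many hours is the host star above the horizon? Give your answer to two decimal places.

Solar longitude: L_s = 360° × (417 − 26)/529.40 = 265.886°.
sin δ = sin 54.80° × sin 265.886° = -0.81504, so δ = -54.591°.
cos h₀ = −tan ϕ · tan δ = −tan(+12.7°) × tan(-54.591°) = 0.3170, so h₀ = 1.2482 rad = 71.52°.
Daylight = 2h₀/(2π) × 26.20 h = (1.2482/π) × 26.20 = 10.41 h.

10.41 h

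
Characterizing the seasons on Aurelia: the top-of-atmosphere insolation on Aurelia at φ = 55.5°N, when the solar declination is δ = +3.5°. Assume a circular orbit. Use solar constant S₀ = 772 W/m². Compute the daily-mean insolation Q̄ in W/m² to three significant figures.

cos H₀ = −tan(+55.5°) tan(+3.500°) = -0.0890, H₀ = 1.6599 rad.
Bracket: H₀ sin φ sin δ + cos φ cos δ sin H₀ = 1.6599×0.82413×0.06105 + 0.56641×0.99813×0.99603 = 0.083515 + 0.563106 = 0.646621.
Q̄ = (S₀/π) × [bracket] = (772/π) × 0.646621 = 158.9 W/m².

Q̄ ≈ 159 W/m²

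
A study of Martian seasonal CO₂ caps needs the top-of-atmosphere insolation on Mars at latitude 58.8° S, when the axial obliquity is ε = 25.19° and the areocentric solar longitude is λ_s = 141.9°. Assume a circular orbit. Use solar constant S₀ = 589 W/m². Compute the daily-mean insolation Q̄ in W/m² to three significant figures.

sin δ = sin 25.19° × sin 141.9° = 0.26262, so δ = +15.226°.
cos H₀ = −tan(-58.8°) tan(+15.226°) = 0.4494, H₀ = 1.1047 rad.
Bracket: H₀ sin φ sin δ + cos φ cos δ sin H₀ = 1.1047×-0.85536×0.26262 + 0.51803×0.96490×0.89332 = -0.248154 + 0.446523 = 0.198369.
Q̄ = (S₀/π) × [bracket] = (589/π) × 0.198369 = 37.19 W/m².

Q̄ ≈ 37.2 W/m²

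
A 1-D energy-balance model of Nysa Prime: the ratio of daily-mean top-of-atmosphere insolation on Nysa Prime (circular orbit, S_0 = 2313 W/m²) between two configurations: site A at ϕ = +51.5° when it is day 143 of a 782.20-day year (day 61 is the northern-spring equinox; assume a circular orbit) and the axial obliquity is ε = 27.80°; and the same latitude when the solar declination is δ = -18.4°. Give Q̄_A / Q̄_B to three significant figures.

Q̄_A / Q̄_B ≈ 3.88

— Configuration A (ϕ=+51.5°):
Solar longitude: L_s = 360° × (143 − 61)/782.20 = 37.740°.
sin δ = sin 27.80° × sin 37.740° = 0.28546, so δ = +16.587°.
cos h₀ = −tan(+51.5°) tan(+16.587°) = -0.3745, h₀ = 1.9546 rad.
Bracket: h₀ sin ϕ sin δ + cos ϕ cos δ sin h₀ = 1.9546×0.78261×0.28546 + 0.62251×0.95839×0.92724 = 0.436665 + 0.553198 = 0.989863.
Q̄ = (S_0/π) × [bracket] = (2313/π) × 0.989863 = 728.79 W/m².
— Configuration B (ϕ=+51.5°):
cos h₀ = −tan(+51.5°) tan(-18.400°) = 0.4182, h₀ = 1.1393 rad.
Bracket: h₀ sin ϕ sin δ + cos ϕ cos δ sin h₀ = 1.1393×0.78261×-0.31565 + 0.62251×0.94888×0.90835 = -0.281442 + 0.536551 = 0.255109.
Q̄ = (S_0/π) × [bracket] = (2313/π) × 0.255109 = 187.82 W/m².
Ratio Q̄_A / Q̄_B = 728.79 / 187.82 = 3.880.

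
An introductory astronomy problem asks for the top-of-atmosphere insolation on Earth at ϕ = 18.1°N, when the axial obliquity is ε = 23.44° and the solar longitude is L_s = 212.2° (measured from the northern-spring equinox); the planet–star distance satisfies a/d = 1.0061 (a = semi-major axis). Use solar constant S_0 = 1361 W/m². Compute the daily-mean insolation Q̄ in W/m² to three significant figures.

Solar declination: sin δ = sin ε · sin L_s = sin 23.44° × sin 212.2° = -0.21197, so δ = -12.238°.
cos h₀ = −tan(+18.1°) tan(-12.238°) = 0.0709, h₀ = 1.4998 rad.
Bracket: h₀ sin ϕ sin δ + cos ϕ cos δ sin h₀ = 1.4998×0.31068×-0.21197 + 0.95052×0.97728×0.99748 = -0.098769 + 0.926583 = 0.827814.
Inverse-square distance factor (a/d)² = 1.0061² = 1.012237.
Q̄ = (S_0/π) × 1.012237 × [bracket] = (1361/π) × 1.012237 × 0.827814 = 363.0 W/m².

Q̄ ≈ 363 W/m²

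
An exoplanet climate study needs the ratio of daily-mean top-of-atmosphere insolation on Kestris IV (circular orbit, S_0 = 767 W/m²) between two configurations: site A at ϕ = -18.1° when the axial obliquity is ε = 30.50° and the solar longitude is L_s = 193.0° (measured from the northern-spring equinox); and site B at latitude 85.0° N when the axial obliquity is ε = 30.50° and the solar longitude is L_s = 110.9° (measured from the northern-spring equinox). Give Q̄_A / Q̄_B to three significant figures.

Q̄_A / Q̄_B ≈ 0.674

— Configuration A (ϕ=-18.1°):
Solar declination: sin δ = sin ε · sin L_s = sin 30.50° × sin 193.0° = -0.11417, so δ = -6.556°.
cos h₀ = −tan(-18.1°) tan(-6.556°) = -0.0376, h₀ = 1.6084 rad.
Bracket: h₀ sin ϕ sin δ + cos ϕ cos δ sin h₀ = 1.6084×-0.31068×-0.11417 + 0.95052×0.99346×0.99929 = 0.057050 + 0.943633 = 1.000683.
Q̄ = (S_0/π) × [bracket] = (767/π) × 1.000683 = 244.31 W/m².
— Configuration B (ϕ=+85.0°):
Solar declination: sin δ = sin ε · sin L_s = sin 30.50° × sin 110.9° = 0.47414, so δ = +28.304°.
cos h₀ = −tan(+85.0°) tan(+28.304°) = -6.1554 ≤ −1 ⇒ polar day, h₀ = π.
Bracket: h₀ sin ϕ sin δ + cos ϕ cos δ sin h₀ = 3.1416×0.99619×0.47414 + 0.08716×0.88045×0.00000 = 1.483883 + 0.000000 = 1.483883.
Q̄ = (S_0/π) × [bracket] = (767/π) × 1.483883 = 362.28 W/m².
Ratio Q̄_A / Q̄_B = 244.31 / 362.28 = 0.6744.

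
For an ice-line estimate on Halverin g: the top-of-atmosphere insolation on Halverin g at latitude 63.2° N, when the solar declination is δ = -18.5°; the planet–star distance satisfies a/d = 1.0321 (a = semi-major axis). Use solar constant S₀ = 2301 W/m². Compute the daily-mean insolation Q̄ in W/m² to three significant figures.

cos H₀ = −tan(+63.2°) tan(-18.500°) = 0.6624, H₀ = 0.8468 rad.
Bracket: H₀ sin φ sin δ + cos φ cos δ sin H₀ = 0.8468×0.89259×-0.31730 + 0.45088×0.94832×0.74916 = -0.239830 + 0.320325 = 0.080495.
Inverse-square distance factor (a/d)² = 1.0321² = 1.065230.
Q̄ = (S₀/π) × 1.065230 × [bracket] = (2301/π) × 1.065230 × 0.080495 = 62.80 W/m².

Q̄ ≈ 62.8 W/m²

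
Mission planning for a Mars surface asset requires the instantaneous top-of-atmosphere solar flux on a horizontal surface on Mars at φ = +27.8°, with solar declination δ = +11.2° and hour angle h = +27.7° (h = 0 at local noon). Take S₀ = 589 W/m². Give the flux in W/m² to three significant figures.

506 W/m²

cos θ_z = sin φ sin δ + cos φ cos δ cos h = 0.090588 + 0.768286 = 0.858874.
Flux = S₀ · cos θ_z = 589 × 0.858874 = 505.9 W/m².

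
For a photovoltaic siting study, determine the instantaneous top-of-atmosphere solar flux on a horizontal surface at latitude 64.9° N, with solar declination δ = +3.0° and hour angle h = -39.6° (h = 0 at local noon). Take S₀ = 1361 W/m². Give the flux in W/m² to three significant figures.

cos θ_z = sin φ sin δ + cos φ cos δ cos h = 0.047394 + 0.326403 = 0.373797.
Flux = S₀ · cos θ_z = 1361 × 0.373797 = 508.7 W/m².

509 W/m²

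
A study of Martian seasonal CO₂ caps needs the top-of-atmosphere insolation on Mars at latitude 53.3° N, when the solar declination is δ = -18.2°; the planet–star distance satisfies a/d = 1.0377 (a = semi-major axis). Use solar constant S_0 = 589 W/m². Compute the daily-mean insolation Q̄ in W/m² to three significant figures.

cos h₀ = −tan(+53.3°) tan(-18.200°) = 0.4411, h₀ = 1.1140 rad.
Bracket: h₀ sin ϕ sin δ + cos ϕ cos δ sin h₀ = 1.1140×0.80178×-0.31233 + 0.59763×0.94997×0.89746 = -0.278968 + 0.509515 = 0.230547.
Inverse-square distance factor (a/d)² = 1.0377² = 1.076821.
Q̄ = (S_0/π) × 1.076821 × [bracket] = (589/π) × 1.076821 × 0.230547 = 46.54 W/m².

Q̄ ≈ 46.5 W/m²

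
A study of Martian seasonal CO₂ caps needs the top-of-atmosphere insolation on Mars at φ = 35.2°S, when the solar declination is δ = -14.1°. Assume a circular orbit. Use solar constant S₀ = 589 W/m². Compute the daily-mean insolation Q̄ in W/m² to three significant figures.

cos H₀ = −tan(-35.2°) tan(-14.100°) = -0.1772, H₀ = 1.7489 rad.
Bracket: H₀ sin φ sin δ + cos φ cos δ sin H₀ = 1.7489×-0.57643×-0.24362 + 0.81714×0.96987×0.98418 = 0.245598 + 0.779982 = 1.025580.
Q̄ = (S₀/π) × [bracket] = (589/π) × 1.025580 = 192.3 W/m².

Q̄ ≈ 192 W/m²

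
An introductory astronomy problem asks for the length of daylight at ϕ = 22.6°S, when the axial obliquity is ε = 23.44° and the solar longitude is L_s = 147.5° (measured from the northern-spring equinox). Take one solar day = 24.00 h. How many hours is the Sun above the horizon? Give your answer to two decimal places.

Solar declination: sin δ = sin ε · sin L_s = sin 23.44° × sin 147.5° = 0.21373, so δ = +12.341°.
cos h₀ = −tan ϕ · tan δ = −tan(-22.6°) × tan(+12.341°) = 0.0911, so h₀ = 1.4796 rad = 84.77°.
Daylight = 2h₀/(2π) × 24.00 h = (1.4796/π) × 24.00 = 11.30 h.

11.30 h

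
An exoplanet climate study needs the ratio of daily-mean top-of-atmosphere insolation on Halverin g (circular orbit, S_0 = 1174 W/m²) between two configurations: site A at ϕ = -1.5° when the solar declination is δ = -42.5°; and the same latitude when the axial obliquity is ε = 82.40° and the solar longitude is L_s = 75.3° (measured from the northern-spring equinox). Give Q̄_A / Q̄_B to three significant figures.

Q̄_A / Q̄_B ≈ 3.11

— Configuration A (ϕ=-1.5°):
cos h₀ = −tan(-1.5°) tan(-42.500°) = -0.0240, h₀ = 1.5948 rad.
Bracket: h₀ sin ϕ sin δ + cos ϕ cos δ sin h₀ = 1.5948×-0.02618×-0.67559 + 0.99966×0.73728×0.99971 = 0.028207 + 0.736816 = 0.765023.
Q̄ = (S_0/π) × [bracket] = (1174/π) × 0.765023 = 285.89 W/m².
— Configuration B (ϕ=-1.5°):
Solar declination: sin δ = sin ε · sin L_s = sin 82.40° × sin 75.3° = 0.95877, so δ = +73.490°.
cos h₀ = −tan(-1.5°) tan(+73.490°) = 0.0883, h₀ = 1.4823 rad.
Bracket: h₀ sin ϕ sin δ + cos ϕ cos δ sin h₀ = 1.4823×-0.02618×0.95877 + 0.99966×0.28418×0.99609 = -0.037207 + 0.282973 = 0.245766.
Q̄ = (S_0/π) × [bracket] = (1174/π) × 0.245766 = 91.842 W/m².
Ratio Q̄_A / Q̄_B = 285.89 / 91.842 = 3.113.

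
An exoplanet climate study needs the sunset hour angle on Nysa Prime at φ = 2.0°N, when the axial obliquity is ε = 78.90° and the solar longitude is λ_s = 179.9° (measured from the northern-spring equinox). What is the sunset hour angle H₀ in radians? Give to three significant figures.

Solar declination: sin δ = sin ε · sin λ_s = sin 78.90° × sin 179.9° = 0.00171, so δ = +0.098°.
cos H₀ = −tan φ · tan δ = −tan(+2.0°) × tan(+0.098°) = -0.0001, so H₀ = 1.5709 rad = 90.00°.

H₀ = 1.57 rad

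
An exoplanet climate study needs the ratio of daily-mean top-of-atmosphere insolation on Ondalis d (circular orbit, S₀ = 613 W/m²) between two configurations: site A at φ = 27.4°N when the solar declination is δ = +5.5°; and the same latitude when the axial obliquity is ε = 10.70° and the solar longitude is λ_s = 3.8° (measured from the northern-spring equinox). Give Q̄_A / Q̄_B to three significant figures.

Q̄_A / Q̄_B ≈ 1.06

— Configuration A (φ=+27.4°):
cos H₀ = −tan(+27.4°) tan(+5.500°) = -0.0499, H₀ = 1.6207 rad.
Bracket: H₀ sin φ sin δ + cos φ cos δ sin H₀ = 1.6207×0.46020×0.09585 + 0.88782×0.99540×0.99875 = 0.071489 + 0.882631 = 0.954120.
Q̄ = (S₀/π) × [bracket] = (613/π) × 0.954120 = 186.17 W/m².
— Configuration B (φ=+27.4°):
Solar declination: sin δ = sin ε · sin λ_s = sin 10.70° × sin 3.8° = 0.01230, so δ = +0.705°.
cos H₀ = −tan(+27.4°) tan(+0.705°) = -0.0064, H₀ = 1.5772 rad.
Bracket: H₀ sin φ sin δ + cos φ cos δ sin H₀ = 1.5772×0.46020×0.01230 + 0.88782×0.99992×0.99998 = 0.008928 + 0.887731 = 0.896659.
Q̄ = (S₀/π) × [bracket] = (613/π) × 0.896659 = 174.96 W/m².
Ratio Q̄_A / Q̄_B = 186.17 / 174.96 = 1.064.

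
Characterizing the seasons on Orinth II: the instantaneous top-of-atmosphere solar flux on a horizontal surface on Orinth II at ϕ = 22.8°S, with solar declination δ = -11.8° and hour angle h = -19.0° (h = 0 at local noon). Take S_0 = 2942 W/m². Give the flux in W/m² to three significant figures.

cos θ_z = sin ϕ sin δ + cos ϕ cos δ cos h = 0.079245 + 0.853219 = 0.932464.
Flux = S_0 · cos θ_z = 2942 × 0.932464 = 2743 W/m².

2.74e+03 W/m²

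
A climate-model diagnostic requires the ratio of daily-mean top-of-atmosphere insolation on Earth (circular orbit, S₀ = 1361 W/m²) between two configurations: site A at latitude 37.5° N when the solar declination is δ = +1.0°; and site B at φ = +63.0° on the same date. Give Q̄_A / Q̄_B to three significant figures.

Q̄_A / Q̄_B ≈ 1.69

— Configuration A (φ=+37.5°):
cos H₀ = −tan(+37.5°) tan(+1.000°) = -0.0134, H₀ = 1.5842 rad.
Bracket: H₀ sin φ sin δ + cos φ cos δ sin H₀ = 1.5842×0.60876×0.01745 + 0.79335×0.99985×0.99991 = 0.016829 + 0.793160 = 0.809989.
Q̄ = (S₀/π) × [bracket] = (1361/π) × 0.809989 = 350.90 W/m².
— Configuration B (φ=+63.0°):
cos H₀ = −tan(+63.0°) tan(+1.000°) = -0.0343, H₀ = 1.6051 rad.
Bracket: H₀ sin φ sin δ + cos φ cos δ sin H₀ = 1.6051×0.89101×0.01745 + 0.45399×0.99985×0.99941 = 0.024956 + 0.453654 = 0.478610.
Q̄ = (S₀/π) × [bracket] = (1361/π) × 0.478610 = 207.34 W/m².
Ratio Q̄_A / Q̄_B = 350.90 / 207.34 = 1.692.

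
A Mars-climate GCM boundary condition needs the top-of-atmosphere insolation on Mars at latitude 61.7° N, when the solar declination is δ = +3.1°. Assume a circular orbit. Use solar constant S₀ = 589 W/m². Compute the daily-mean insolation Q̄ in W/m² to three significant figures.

cos H₀ = −tan(+61.7°) tan(+3.100°) = -0.1006, H₀ = 1.6715 rad.
Bracket: H₀ sin φ sin δ + cos φ cos δ sin H₀ = 1.6715×0.88048×0.05408 + 0.47409×0.99854×0.99493 = 0.079591 + 0.470998 = 0.550589.
Q̄ = (S₀/π) × [bracket] = (589/π) × 0.550589 = 103.2 W/m².

Q̄ ≈ 103 W/m²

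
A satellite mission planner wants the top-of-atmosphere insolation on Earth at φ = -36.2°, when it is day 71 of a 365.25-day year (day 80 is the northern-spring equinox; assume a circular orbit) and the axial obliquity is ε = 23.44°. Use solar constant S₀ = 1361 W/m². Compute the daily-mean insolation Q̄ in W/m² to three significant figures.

Solar longitude: λ_s = 360° × (71 − 80)/365.25 = -8.871°, i.e. -8.871° + 360° = 351.129°.
sin δ = sin 23.44° × sin 351.129° = -0.06134, so δ = -3.517°.
cos H₀ = −tan(-36.2°) tan(-3.517°) = -0.0450, H₀ = 1.6158 rad.
Bracket: H₀ sin φ sin δ + cos φ cos δ sin H₀ = 1.6158×-0.59061×-0.06134 + 0.80696×0.99812×0.99899 = 0.058537 + 0.804629 = 0.863166.
Q̄ = (S₀/π) × [bracket] = (1361/π) × 0.863166 = 373.9 W/m².

Q̄ ≈ 374 W/m²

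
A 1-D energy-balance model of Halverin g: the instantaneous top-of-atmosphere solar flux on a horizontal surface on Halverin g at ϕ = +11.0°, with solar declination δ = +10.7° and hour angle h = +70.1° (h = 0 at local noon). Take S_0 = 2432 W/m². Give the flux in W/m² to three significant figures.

885 W/m²

cos θ_z = sin ϕ sin δ + cos ϕ cos δ cos h = 0.035427 + 0.328316 = 0.363743.
Flux = S_0 · cos θ_z = 2432 × 0.363743 = 884.6 W/m².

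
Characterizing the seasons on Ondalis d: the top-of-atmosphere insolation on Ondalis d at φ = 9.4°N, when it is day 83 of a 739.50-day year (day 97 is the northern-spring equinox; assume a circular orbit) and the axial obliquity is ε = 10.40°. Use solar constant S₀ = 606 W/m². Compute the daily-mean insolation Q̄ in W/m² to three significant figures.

Q̄ ≈ 189 W/m²

Solar longitude: λ_s = 360° × (83 − 97)/739.50 = -6.815°, i.e. -6.815° + 360° = 353.185°.
sin δ = sin 10.40° × sin 353.185° = -0.02142, so δ = -1.228°.
cos H₀ = −tan(+9.4°) tan(-1.228°) = 0.0035, H₀ = 1.5672 rad.
Bracket: H₀ sin φ sin δ + cos φ cos δ sin H₀ = 1.5672×0.16333×-0.02142 + 0.98657×0.99977×0.99999 = -0.005483 + 0.986333 = 0.980850.
Q̄ = (S₀/π) × [bracket] = (606/π) × 0.980850 = 189.2 W/m².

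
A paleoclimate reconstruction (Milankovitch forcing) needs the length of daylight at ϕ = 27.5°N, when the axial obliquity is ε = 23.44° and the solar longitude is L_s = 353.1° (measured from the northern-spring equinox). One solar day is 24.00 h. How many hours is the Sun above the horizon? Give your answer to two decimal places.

Solar declination: sin δ = sin ε · sin L_s = sin 23.44° × sin 353.1° = -0.04779, so δ = -2.739°.
cos h₀ = −tan ϕ · tan δ = −tan(+27.5°) × tan(-2.739°) = 0.0249, so h₀ = 1.5459 rad = 88.57°.
Daylight = 2h₀/(2π) × 24.00 h = (1.5459/π) × 24.00 = 11.81 h.

11.81 h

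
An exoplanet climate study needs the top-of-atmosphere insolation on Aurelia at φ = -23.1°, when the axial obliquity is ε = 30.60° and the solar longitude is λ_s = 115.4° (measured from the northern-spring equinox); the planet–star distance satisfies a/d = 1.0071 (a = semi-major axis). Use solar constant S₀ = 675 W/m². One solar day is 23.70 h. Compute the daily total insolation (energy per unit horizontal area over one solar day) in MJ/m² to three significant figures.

10.3 MJ/m²

Solar declination: sin δ = sin ε · sin λ_s = sin 30.60° × sin 115.4° = 0.45984, so δ = +27.376°.
cos H₀ = −tan(-23.1°) tan(+27.376°) = 0.2209, H₀ = 1.3481 rad.
Bracket: H₀ sin φ sin δ + cos φ cos δ sin H₀ = 1.3481×-0.39234×0.45984 + 0.91982×0.88800×0.97530 = -0.243216 + 0.796625 = 0.553409.
Inverse-square distance factor (a/d)² = 1.0071² = 1.014250.
Q̄ = (S₀/π) × 1.014250 × [bracket] = (675/π) × 1.014250 × 0.553409 = 120.60 W/m².
Daily total = Q̄ × 23.70 h × 3600 s/h = 120.60 × 23.70 × 3600 / 10⁶ = 10.29 MJ/m².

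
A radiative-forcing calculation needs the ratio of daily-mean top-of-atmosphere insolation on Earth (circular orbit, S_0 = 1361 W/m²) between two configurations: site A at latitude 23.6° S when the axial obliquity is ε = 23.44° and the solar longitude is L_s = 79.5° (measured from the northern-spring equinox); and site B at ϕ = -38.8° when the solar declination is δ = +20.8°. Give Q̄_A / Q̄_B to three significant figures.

— Configuration A (ϕ=-23.6°):
Solar declination: sin δ = sin ε · sin L_s = sin 23.44° × sin 79.5° = 0.39113, so δ = +23.025°.
cos h₀ = −tan(-23.6°) tan(+23.025°) = 0.1857, h₀ = 1.3840 rad.
Bracket: h₀ sin ϕ sin δ + cos ϕ cos δ sin h₀ = 1.3840×-0.40035×0.39113 + 0.91636×0.92034×0.98261 = -0.216719 + 0.828697 = 0.611978.
Q̄ = (S_0/π) × [bracket] = (1361/π) × 0.611978 = 265.12 W/m².
— Configuration B (ϕ=-38.8°):
cos h₀ = −tan(-38.8°) tan(+20.800°) = 0.3054, h₀ = 1.2604 rad.
Bracket: h₀ sin ϕ sin δ + cos ϕ cos δ sin h₀ = 1.2604×-0.62660×0.35511 + 0.77934×0.93483×0.95222 = -0.280454 + 0.693740 = 0.413286.
Q̄ = (S_0/π) × [bracket] = (1361/π) × 0.413286 = 179.04 W/m².
Ratio Q̄_A / Q̄_B = 265.12 / 179.04 = 1.481.

Q̄_A / Q̄_B ≈ 1.48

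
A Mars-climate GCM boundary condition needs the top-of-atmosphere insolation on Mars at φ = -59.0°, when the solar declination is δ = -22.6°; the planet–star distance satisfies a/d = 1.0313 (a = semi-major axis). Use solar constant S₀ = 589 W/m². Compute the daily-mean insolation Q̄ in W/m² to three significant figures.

Q̄ ≈ 222 W/m²

cos H₀ = −tan(-59.0°) tan(-22.600°) = -0.6928, H₀ = 2.3361 rad.
Bracket: H₀ sin φ sin δ + cos φ cos δ sin H₀ = 2.3361×-0.85717×-0.38430 + 0.51504×0.92321×0.72116 = 0.769536 + 0.342904 = 1.112440.
Inverse-square distance factor (a/d)² = 1.0313² = 1.063580.
Q̄ = (S₀/π) × 1.063580 × [bracket] = (589/π) × 1.063580 × 1.112440 = 221.8 W/m².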